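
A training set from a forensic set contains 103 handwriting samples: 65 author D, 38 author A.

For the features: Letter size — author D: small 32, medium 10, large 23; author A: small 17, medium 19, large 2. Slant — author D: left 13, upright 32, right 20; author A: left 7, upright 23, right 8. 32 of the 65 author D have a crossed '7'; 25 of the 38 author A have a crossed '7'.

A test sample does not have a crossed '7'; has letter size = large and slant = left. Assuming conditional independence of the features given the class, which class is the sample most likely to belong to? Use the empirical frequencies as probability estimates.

author D

author D: (65/103) × (23/65) × (13/65) × (33/65) ≈ 0.0226736
author A: (38/103) × (2/38) × (7/38) × (13/38) ≈ 0.00122368
Highest score → author D.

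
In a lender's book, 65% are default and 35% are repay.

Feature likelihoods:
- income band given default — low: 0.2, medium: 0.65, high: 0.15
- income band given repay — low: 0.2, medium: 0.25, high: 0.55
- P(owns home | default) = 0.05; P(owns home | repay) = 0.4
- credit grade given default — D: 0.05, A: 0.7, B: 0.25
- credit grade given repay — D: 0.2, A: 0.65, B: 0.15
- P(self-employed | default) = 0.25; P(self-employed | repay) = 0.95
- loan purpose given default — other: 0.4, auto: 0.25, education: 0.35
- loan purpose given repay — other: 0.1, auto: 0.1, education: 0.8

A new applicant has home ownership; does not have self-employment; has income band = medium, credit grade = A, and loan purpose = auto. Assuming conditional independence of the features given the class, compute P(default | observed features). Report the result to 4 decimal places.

default: 0.65 × 0.65 × 0.05 × 0.7 × (1−0.25) × 0.25 = 0.00277265625
repay: 0.35 × 0.25 × 0.4 × 0.65 × (1−0.95) × 0.1 = 0.00011375
P(default | x) = 0.00277265625 / 0.00288640625 ≈ 0.9606

0.9606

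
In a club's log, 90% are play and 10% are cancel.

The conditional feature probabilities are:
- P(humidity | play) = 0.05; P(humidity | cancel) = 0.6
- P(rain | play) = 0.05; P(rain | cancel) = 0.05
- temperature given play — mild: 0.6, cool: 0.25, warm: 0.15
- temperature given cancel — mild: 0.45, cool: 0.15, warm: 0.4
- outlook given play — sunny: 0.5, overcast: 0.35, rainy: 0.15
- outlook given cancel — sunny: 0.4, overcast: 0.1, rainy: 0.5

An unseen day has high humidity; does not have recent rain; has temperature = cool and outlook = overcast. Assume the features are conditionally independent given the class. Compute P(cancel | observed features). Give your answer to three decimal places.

0.186

play: 0.9 × 0.05 × (1−0.05) × 0.25 × 0.35 = 0.003740625
cancel: 0.1 × 0.6 × (1−0.05) × 0.15 × 0.1 = 0.000855
P(cancel | x) = 0.000855 / 0.004595625 ≈ 0.186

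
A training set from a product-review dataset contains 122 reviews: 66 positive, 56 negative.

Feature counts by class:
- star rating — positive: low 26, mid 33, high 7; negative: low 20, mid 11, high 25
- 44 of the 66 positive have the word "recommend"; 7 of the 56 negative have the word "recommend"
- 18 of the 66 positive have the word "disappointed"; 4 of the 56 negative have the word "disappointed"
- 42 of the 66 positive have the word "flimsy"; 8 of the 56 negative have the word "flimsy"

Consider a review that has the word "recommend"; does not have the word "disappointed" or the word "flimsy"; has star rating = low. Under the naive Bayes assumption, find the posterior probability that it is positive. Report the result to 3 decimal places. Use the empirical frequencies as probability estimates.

0.697

positive: (66/122) × (26/66) × (44/66) × (48/66) × (24/66) ≈ 0.037574
negative: (56/122) × (20/56) × (7/56) × (52/56) × (48/56) ≈ 0.0163098
P(positive | x) = 0.037574 / 0.0538838 ≈ 0.697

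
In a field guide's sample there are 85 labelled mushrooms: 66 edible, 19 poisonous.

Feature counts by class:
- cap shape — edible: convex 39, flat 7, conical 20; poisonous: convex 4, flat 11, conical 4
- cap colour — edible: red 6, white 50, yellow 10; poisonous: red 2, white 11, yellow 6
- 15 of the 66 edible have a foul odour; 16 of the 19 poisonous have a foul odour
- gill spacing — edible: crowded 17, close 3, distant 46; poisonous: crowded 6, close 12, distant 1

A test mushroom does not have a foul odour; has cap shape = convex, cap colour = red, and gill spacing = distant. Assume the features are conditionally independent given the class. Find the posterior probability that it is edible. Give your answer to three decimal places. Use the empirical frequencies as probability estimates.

0.998

edible: (66/85) × (39/66) × (6/66) × (51/66) × (46/66) ≈ 0.0224643
poisonous: (19/85) × (4/19) × (2/19) × (3/19) × (1/19) ≈ 0.0000411653
P(edible | x) = 0.0224643 / 0.0225054653 ≈ 0.998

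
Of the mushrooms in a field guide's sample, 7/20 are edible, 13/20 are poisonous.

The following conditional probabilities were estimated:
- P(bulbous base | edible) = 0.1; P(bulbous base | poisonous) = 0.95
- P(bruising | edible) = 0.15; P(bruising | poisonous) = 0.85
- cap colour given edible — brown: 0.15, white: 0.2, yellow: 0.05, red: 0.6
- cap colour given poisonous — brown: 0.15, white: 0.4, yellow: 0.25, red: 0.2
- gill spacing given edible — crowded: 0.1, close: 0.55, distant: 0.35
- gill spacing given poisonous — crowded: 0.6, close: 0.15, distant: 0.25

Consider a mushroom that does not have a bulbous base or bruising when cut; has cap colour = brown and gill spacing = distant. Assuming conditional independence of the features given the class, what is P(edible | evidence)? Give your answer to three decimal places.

edible: 0.35 × (1−0.1) × (1−0.15) × 0.15 × 0.35 = 0.014056875
poisonous: 0.65 × (1−0.95) × (1−0.85) × 0.15 × 0.25 = 0.0001828125
P(edible | x) = 0.014056875 / 0.0142396875 ≈ 0.987

0.987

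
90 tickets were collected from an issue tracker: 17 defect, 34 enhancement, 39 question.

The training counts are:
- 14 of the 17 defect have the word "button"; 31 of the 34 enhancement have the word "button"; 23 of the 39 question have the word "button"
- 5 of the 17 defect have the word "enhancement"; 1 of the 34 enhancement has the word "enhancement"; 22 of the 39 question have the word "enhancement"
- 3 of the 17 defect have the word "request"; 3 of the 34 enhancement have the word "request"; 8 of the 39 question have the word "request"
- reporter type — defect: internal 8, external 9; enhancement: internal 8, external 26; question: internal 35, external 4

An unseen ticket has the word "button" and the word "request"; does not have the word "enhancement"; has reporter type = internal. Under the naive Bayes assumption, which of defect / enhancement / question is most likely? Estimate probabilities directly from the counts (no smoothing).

question

defect: (17/90) × (14/17) × (12/17) × (3/17) × (8/17) ≈ 0.00911866
enhancement: (34/90) × (31/34) × (33/34) × (3/34) × (8/34) ≈ 0.00694077
question: (39/90) × (23/39) × (17/39) × (8/39) × (35/39) ≈ 0.0205068
Highest score → question.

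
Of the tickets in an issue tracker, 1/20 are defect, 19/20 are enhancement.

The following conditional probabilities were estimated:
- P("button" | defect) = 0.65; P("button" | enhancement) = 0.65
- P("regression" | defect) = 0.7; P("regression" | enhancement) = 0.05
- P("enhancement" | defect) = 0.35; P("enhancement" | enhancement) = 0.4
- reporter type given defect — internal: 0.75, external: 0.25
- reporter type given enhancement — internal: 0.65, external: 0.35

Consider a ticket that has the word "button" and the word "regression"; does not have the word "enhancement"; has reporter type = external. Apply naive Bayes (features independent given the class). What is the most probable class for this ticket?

defect: 0.05 × 0.65 × 0.7 × (1−0.35) × 0.25 = 0.003696875
enhancement: 0.95 × 0.65 × 0.05 × (1−0.4) × 0.35 = 0.00648375
Highest score → enhancement.

enhancement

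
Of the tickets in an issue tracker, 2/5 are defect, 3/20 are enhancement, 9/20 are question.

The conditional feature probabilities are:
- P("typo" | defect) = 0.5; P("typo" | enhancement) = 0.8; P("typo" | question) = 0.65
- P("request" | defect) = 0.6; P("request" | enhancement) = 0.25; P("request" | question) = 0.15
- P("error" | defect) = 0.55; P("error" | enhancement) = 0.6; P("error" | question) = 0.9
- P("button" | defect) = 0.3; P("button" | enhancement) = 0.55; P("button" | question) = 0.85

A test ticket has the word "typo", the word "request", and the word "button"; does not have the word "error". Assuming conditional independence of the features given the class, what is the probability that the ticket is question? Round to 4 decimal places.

defect: 0.4 × 0.5 × 0.6 × (1−0.55) × 0.3 = 0.0162
enhancement: 0.15 × 0.8 × 0.25 × (1−0.6) × 0.55 = 0.0066
question: 0.45 × 0.65 × 0.15 × (1−0.9) × 0.85 = 0.003729375
P(question | x) = 0.003729375 / 0.026529375 ≈ 0.1406

0.1406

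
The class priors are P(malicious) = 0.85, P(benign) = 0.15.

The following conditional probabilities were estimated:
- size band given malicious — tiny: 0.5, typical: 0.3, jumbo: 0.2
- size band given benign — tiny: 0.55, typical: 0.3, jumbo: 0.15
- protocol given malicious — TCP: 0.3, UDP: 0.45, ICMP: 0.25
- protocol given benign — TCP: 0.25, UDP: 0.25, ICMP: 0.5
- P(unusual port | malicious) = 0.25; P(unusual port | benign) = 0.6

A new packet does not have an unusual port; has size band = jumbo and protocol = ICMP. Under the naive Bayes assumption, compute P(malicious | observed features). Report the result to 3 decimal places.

0.876

malicious: 0.85 × 0.2 × 0.25 × (1−0.25) = 0.031875
benign: 0.15 × 0.15 × 0.5 × (1−0.6) = 0.0045
P(malicious | x) = 0.031875 / 0.036375 ≈ 0.876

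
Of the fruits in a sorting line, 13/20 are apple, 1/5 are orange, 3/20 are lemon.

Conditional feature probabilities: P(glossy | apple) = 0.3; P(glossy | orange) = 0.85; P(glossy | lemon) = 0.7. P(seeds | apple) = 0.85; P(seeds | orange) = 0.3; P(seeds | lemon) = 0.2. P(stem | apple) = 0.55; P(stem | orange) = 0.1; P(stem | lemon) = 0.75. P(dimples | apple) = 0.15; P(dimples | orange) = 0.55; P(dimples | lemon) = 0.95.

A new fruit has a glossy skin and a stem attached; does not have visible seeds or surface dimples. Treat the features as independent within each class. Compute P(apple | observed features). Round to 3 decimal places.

0.617

apple: 0.65 × 0.3 × (1−0.85) × 0.55 × (1−0.15) = 0.013674375
orange: 0.2 × 0.85 × (1−0.3) × 0.1 × (1−0.55) = 0.005355
lemon: 0.15 × 0.7 × (1−0.2) × 0.75 × (1−0.95) = 0.00315
P(apple | x) = 0.013674375 / 0.022179375 ≈ 0.617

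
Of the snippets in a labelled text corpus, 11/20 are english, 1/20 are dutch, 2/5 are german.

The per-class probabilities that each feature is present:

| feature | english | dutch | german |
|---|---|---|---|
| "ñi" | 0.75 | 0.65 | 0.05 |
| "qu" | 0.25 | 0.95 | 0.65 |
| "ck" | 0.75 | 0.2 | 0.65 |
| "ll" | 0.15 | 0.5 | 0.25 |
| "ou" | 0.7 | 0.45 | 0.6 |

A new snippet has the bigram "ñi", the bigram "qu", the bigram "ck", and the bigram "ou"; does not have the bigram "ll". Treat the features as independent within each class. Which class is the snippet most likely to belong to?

english

english: 0.55 × 0.75 × 0.25 × 0.75 × (1−0.15) × 0.7 = 0.04601953125
dutch: 0.05 × 0.65 × 0.95 × 0.2 × (1−0.5) × 0.45 = 0.001389375
german: 0.4 × 0.05 × 0.65 × 0.65 × (1−0.25) × 0.6 = 0.0038025
Highest score → english.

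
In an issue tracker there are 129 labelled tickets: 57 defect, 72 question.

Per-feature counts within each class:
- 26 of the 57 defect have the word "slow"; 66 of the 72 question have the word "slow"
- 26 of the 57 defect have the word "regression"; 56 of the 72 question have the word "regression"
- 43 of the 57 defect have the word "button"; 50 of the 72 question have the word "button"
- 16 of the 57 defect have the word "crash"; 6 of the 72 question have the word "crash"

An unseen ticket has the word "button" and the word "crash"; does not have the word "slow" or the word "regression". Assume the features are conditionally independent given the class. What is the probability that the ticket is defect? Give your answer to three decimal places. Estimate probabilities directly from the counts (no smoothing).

0.979

defect: (57/129) × (31/57) × (31/57) × (43/57) × (16/57) ≈ 0.0276756
question: (72/129) × (6/72) × (16/72) × (50/72) × (6/72) ≈ 0.000598143
P(defect | x) = 0.0276756 / 0.028273743 ≈ 0.979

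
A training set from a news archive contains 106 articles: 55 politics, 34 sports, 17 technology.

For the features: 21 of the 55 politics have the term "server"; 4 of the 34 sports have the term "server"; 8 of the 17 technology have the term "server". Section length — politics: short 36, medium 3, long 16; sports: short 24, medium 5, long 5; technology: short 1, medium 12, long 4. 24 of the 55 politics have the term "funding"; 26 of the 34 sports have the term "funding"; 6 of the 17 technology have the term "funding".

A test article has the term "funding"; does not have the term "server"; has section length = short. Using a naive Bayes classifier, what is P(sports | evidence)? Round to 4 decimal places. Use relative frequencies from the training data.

politics: (55/106) × (34/55) × (36/55) × (24/55) ≈ 0.0916139
sports: (34/106) × (30/34) × (24/34) × (26/34) ≈ 0.152771
technology: (17/106) × (9/17) × (1/17) × (6/17) ≈ 0.00176275
P(sports | x) = 0.152771 / 0.24614765 ≈ 0.6206

0.6206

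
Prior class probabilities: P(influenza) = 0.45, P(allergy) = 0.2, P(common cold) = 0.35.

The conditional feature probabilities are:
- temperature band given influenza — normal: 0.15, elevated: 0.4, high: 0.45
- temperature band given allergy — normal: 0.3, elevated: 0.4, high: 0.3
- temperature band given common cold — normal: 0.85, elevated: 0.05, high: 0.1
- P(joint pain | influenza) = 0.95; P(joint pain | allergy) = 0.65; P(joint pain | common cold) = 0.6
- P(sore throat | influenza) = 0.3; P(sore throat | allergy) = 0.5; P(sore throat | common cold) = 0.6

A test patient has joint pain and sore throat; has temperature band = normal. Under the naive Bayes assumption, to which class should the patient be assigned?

common cold

influenza: 0.45 × 0.15 × 0.95 × 0.3 = 0.0192375
allergy: 0.2 × 0.3 × 0.65 × 0.5 = 0.0195
common cold: 0.35 × 0.85 × 0.6 × 0.6 = 0.1071
Highest score → common cold.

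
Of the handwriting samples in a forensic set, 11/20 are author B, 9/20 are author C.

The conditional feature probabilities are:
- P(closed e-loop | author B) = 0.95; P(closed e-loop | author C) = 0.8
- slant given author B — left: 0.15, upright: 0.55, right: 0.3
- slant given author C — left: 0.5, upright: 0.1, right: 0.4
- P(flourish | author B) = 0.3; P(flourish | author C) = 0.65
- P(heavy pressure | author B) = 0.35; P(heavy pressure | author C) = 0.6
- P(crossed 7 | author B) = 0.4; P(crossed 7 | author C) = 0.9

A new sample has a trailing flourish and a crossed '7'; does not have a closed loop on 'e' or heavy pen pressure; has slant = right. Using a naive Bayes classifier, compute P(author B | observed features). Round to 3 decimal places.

author B: 0.55 × (1−0.95) × 0.3 × 0.3 × (1−0.35) × 0.4 = 0.0006435
author C: 0.45 × (1−0.8) × 0.4 × 0.65 × (1−0.6) × 0.9 = 0.008424
P(author B | x) = 0.0006435 / 0.0090675 ≈ 0.071

0.071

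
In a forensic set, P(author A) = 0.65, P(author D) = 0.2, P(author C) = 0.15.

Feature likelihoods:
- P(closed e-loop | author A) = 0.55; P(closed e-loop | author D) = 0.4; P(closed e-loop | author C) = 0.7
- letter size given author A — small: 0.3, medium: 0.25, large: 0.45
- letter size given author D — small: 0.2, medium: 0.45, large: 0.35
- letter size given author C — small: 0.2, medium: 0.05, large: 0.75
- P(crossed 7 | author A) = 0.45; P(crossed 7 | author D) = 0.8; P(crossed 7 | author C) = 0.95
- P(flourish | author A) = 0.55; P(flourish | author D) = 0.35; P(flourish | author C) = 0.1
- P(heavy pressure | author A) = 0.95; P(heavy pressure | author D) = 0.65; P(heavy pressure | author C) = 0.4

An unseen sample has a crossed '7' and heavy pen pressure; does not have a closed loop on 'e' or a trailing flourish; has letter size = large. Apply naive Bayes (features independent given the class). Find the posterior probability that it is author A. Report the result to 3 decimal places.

0.496

author A: 0.65 × (1−0.55) × 0.45 × 0.45 × (1−0.55) × 0.95 = 0.025321359375
author D: 0.2 × (1−0.4) × 0.35 × 0.8 × (1−0.35) × 0.65 = 0.014196
author C: 0.15 × (1−0.7) × 0.75 × 0.95 × (1−0.1) × 0.4 = 0.0115425
P(author A | x) = 0.025321359375 / 0.051059859375 ≈ 0.496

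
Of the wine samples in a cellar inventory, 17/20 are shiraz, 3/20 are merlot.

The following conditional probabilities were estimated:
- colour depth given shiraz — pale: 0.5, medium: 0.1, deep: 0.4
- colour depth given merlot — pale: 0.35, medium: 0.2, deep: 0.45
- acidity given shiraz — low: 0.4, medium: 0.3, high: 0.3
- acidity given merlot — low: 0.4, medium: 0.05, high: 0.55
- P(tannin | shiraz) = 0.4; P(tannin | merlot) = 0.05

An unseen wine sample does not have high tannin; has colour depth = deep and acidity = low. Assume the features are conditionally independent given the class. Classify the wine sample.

shiraz

shiraz: 0.85 × 0.4 × 0.4 × (1−0.4) = 0.0816
merlot: 0.15 × 0.45 × 0.4 × (1−0.05) = 0.02565
Highest score → shiraz.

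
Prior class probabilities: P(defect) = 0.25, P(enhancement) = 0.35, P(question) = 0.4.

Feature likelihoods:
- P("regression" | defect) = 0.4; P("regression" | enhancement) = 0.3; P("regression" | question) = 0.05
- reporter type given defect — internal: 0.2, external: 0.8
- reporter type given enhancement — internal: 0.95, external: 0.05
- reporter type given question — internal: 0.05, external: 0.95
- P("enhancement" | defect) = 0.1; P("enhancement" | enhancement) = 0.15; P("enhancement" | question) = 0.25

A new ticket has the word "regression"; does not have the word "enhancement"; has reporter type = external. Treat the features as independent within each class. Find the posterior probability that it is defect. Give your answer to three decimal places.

defect: 0.25 × 0.4 × 0.8 × (1−0.1) = 0.072
enhancement: 0.35 × 0.3 × 0.05 × (1−0.15) = 0.0044625
question: 0.4 × 0.05 × 0.95 × (1−0.25) = 0.01425
P(defect | x) = 0.072 / 0.0907125 ≈ 0.794

0.794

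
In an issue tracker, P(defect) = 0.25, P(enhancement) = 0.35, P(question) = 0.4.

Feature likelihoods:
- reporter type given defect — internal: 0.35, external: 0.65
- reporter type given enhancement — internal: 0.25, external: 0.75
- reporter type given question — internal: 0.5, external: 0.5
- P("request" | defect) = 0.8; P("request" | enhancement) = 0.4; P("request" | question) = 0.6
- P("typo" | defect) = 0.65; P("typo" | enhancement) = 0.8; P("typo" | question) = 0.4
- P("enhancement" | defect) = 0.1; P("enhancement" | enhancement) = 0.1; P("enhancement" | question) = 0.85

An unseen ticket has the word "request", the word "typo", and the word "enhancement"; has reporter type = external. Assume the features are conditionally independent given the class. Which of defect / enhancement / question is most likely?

defect: 0.25 × 0.65 × 0.8 × 0.65 × 0.1 = 0.00845
enhancement: 0.35 × 0.75 × 0.4 × 0.8 × 0.1 = 0.0084
question: 0.4 × 0.5 × 0.6 × 0.4 × 0.85 = 0.0408
Highest score → question.

question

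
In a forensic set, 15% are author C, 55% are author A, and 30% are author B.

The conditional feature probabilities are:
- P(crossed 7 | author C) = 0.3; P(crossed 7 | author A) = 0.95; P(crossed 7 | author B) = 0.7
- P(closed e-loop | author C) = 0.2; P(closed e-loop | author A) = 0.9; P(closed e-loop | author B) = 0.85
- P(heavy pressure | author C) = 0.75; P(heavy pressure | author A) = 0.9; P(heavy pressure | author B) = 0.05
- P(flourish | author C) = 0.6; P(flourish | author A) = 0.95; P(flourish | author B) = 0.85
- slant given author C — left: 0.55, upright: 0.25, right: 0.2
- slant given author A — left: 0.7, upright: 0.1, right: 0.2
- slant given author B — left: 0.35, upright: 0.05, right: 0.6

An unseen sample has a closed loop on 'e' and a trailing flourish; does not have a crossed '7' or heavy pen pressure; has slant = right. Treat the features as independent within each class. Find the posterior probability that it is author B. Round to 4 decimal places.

0.9712

author C: 0.15 × (1−0.3) × 0.2 × (1−0.75) × 0.6 × 0.2 = 0.00063
author A: 0.55 × (1−0.95) × 0.9 × (1−0.9) × 0.95 × 0.2 = 0.00047025
author B: 0.3 × (1−0.7) × 0.85 × (1−0.05) × 0.85 × 0.6 = 0.03706425
P(author B | x) = 0.03706425 / 0.0381645 ≈ 0.9712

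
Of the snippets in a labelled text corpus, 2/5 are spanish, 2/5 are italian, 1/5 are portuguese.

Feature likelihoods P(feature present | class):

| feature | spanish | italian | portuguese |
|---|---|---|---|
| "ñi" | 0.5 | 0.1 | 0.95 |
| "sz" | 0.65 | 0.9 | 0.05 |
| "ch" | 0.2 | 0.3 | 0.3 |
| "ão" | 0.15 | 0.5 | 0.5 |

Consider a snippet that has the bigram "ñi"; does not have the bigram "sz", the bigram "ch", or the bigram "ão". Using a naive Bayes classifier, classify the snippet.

portuguese

spanish: 0.4 × 0.5 × (1−0.65) × (1−0.2) × (1−0.15) = 0.0476
italian: 0.4 × 0.1 × (1−0.9) × (1−0.3) × (1−0.5) = 0.0014
portuguese: 0.2 × 0.95 × (1−0.05) × (1−0.3) × (1−0.5) = 0.063175
Highest score → portuguese.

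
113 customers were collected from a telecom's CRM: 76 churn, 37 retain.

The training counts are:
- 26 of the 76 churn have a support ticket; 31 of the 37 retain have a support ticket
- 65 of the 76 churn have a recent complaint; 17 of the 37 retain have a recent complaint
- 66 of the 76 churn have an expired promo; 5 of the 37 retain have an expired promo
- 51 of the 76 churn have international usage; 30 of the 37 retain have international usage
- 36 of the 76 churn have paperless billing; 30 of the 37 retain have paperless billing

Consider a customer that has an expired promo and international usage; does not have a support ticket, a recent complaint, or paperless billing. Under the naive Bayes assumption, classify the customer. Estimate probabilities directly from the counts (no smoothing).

churn: (76/113) × (50/76) × (11/76) × (66/76) × (51/76) × (40/76) ≈ 0.0196428
retain: (37/113) × (6/37) × (20/37) × (5/37) × (30/37) × (7/37) ≈ 0.000594956
Highest score → churn.

churn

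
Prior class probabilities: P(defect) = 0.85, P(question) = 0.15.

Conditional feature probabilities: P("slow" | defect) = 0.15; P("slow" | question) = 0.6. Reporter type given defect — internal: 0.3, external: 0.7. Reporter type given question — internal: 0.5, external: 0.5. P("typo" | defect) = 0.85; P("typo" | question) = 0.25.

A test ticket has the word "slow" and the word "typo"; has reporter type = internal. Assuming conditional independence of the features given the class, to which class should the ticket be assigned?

defect

defect: 0.85 × 0.15 × 0.3 × 0.85 = 0.0325125
question: 0.15 × 0.6 × 0.5 × 0.25 = 0.01125
Highest score → defect.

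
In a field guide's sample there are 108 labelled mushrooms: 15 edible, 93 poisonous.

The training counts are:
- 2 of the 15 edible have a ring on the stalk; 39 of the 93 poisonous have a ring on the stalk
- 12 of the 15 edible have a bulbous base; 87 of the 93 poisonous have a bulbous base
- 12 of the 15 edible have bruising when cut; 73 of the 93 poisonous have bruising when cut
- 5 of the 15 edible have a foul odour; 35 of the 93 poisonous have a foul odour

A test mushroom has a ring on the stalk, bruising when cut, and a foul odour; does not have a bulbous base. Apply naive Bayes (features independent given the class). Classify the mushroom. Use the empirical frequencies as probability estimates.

poisonous

edible: (15/108) × (2/15) × (3/15) × (12/15) × (5/15) ≈ 0.000987654
poisonous: (93/108) × (39/93) × (6/93) × (73/93) × (35/93) ≈ 0.00688231
Highest score → poisonous.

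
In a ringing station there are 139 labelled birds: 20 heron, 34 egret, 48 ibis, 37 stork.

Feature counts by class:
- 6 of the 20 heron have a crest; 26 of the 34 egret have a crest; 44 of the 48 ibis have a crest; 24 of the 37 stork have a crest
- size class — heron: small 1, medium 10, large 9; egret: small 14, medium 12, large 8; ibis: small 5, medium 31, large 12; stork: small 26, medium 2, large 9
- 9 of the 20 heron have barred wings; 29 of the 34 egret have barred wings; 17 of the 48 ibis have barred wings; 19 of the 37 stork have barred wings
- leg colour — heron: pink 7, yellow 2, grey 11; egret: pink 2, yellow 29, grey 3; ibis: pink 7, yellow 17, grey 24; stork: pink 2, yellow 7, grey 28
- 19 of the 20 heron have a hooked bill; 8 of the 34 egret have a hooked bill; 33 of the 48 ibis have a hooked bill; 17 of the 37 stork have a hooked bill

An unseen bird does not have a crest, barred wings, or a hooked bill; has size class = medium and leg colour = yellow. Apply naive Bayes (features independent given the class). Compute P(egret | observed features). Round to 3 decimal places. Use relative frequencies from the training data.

0.531

heron: (20/139) × (14/20) × (10/20) × (11/20) × (2/20) × (1/20) ≈ 0.000138489
egret: (34/139) × (8/34) × (12/34) × (5/34) × (29/34) × (26/34) ≈ 0.00194842
ibis: (48/139) × (4/48) × (31/48) × (31/48) × (17/48) × (15/48) ≈ 0.00132845
stork: (37/139) × (13/37) × (2/37) × (18/37) × (7/37) × (20/37) ≈ 0.000251508
P(egret | x) = 0.00194842 / 0.003666867 ≈ 0.531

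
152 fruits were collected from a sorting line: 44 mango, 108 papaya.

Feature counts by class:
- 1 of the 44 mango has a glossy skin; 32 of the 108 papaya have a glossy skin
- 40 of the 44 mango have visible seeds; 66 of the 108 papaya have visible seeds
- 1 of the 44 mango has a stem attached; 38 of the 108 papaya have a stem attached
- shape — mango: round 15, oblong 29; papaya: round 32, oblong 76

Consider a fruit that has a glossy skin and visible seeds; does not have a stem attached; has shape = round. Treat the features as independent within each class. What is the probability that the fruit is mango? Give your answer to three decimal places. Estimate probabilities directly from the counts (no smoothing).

0.075

mango: (44/152) × (1/44) × (40/44) × (43/44) × (15/44) ≈ 0.00199259
papaya: (108/152) × (32/108) × (66/108) × (70/108) × (32/108) ≈ 0.0247074
P(mango | x) = 0.00199259 / 0.02669999 ≈ 0.075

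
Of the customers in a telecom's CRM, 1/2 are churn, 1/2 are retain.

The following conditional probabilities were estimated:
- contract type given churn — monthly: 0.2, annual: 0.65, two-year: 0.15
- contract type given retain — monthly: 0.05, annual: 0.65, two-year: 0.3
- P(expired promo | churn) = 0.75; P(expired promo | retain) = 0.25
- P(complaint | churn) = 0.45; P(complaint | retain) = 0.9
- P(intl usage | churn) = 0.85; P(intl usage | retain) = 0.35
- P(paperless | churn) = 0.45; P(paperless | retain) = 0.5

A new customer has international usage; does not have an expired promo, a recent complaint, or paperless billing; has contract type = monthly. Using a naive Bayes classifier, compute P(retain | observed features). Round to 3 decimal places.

0.049

churn: 0.5 × 0.2 × (1−0.75) × (1−0.45) × 0.85 × (1−0.45) = 0.006428125
retain: 0.5 × 0.05 × (1−0.25) × (1−0.9) × 0.35 × (1−0.5) = 0.000328125
P(retain | x) = 0.000328125 / 0.00675625 ≈ 0.049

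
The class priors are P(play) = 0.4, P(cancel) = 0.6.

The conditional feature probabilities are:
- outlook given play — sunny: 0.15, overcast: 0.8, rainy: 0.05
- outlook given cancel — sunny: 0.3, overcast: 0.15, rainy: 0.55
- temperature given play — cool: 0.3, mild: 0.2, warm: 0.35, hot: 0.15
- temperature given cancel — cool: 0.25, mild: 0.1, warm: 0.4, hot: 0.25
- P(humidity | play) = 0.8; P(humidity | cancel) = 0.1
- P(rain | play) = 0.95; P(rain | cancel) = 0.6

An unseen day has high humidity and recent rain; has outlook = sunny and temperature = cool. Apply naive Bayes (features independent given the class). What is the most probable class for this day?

play: 0.4 × 0.15 × 0.3 × 0.8 × 0.95 = 0.01368
cancel: 0.6 × 0.3 × 0.25 × 0.1 × 0.6 = 0.0027
Highest score → play.

play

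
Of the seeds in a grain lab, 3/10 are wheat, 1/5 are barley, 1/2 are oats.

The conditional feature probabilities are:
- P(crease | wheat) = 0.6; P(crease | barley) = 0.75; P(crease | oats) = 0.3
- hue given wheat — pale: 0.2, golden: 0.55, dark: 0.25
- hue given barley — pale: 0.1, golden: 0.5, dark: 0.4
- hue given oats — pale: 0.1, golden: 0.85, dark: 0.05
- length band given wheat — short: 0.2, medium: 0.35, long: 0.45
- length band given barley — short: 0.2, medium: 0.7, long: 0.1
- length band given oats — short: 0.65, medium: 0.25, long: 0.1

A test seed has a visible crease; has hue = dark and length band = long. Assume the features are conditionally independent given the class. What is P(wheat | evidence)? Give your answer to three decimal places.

0.750

wheat: 0.3 × 0.6 × 0.25 × 0.45 = 0.02025
barley: 0.2 × 0.75 × 0.4 × 0.1 = 0.006
oats: 0.5 × 0.3 × 0.05 × 0.1 = 0.00075
P(wheat | x) = 0.02025 / 0.027 ≈ 0.750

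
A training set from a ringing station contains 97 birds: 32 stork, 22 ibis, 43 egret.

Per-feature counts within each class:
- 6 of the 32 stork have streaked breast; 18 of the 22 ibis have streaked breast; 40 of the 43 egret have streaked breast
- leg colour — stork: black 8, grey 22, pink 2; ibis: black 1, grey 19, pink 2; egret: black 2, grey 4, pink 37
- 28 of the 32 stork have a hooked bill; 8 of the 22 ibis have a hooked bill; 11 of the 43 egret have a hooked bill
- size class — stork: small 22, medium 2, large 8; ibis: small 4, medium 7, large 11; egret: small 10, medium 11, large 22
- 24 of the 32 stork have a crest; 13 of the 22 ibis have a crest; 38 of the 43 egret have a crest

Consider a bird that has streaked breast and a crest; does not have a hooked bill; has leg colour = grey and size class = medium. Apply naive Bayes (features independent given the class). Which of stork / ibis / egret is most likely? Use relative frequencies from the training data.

ibis

stork: (32/97) × (6/32) × (22/32) × (4/32) × (2/32) × (24/32) ≈ 0.000249174
ibis: (22/97) × (18/22) × (19/22) × (14/22) × (7/22) × (13/22) ≈ 0.0191749
egret: (43/97) × (40/43) × (4/43) × (32/43) × (11/43) × (38/43) ≈ 0.00645358
Highest score → ibis.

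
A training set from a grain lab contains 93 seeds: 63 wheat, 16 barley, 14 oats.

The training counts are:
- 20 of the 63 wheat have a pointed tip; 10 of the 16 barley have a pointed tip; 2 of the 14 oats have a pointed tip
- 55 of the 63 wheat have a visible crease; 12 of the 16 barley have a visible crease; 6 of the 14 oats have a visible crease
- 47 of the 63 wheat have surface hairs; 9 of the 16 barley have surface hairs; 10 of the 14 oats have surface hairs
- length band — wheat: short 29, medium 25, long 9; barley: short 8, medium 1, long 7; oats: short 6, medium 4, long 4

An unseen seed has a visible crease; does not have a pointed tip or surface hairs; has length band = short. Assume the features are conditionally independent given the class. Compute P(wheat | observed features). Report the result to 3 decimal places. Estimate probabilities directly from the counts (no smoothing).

0.731

wheat: (63/93) × (43/63) × (55/63) × (16/63) × (29/63) ≈ 0.0471894
barley: (16/93) × (6/16) × (12/16) × (7/16) × (8/16) ≈ 0.0105847
oats: (14/93) × (12/14) × (6/14) × (4/14) × (6/14) ≈ 0.00677137
P(wheat | x) = 0.0471894 / 0.06454547 ≈ 0.731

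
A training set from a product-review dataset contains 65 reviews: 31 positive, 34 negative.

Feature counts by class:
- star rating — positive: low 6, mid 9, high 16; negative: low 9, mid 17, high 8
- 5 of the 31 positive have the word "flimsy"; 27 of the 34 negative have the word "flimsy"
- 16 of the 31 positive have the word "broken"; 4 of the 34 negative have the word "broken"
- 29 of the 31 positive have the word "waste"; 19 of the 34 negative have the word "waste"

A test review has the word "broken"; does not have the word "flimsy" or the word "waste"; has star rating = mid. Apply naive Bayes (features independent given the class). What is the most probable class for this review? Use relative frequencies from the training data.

positive: (31/65) × (9/31) × (26/31) × (16/31) × (2/31) ≈ 0.00386694
negative: (34/65) × (17/34) × (7/34) × (4/34) × (15/34) ≈ 0.00279478
Highest score → positive.

positive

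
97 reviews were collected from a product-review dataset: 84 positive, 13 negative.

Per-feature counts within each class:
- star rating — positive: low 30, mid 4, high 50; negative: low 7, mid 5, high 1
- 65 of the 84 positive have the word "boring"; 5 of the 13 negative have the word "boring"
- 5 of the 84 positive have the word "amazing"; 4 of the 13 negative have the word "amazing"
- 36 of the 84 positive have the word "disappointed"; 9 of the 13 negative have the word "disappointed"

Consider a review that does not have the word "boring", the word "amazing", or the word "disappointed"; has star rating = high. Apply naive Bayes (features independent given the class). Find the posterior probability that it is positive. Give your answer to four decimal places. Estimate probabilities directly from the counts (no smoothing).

positive: (84/97) × (50/84) × (19/84) × (79/84) × (48/84) ≈ 0.0626588
negative: (13/97) × (1/13) × (8/13) × (9/13) × (4/13) ≈ 0.00135142
P(positive | x) = 0.0626588 / 0.06401022 ≈ 0.9789

0.9789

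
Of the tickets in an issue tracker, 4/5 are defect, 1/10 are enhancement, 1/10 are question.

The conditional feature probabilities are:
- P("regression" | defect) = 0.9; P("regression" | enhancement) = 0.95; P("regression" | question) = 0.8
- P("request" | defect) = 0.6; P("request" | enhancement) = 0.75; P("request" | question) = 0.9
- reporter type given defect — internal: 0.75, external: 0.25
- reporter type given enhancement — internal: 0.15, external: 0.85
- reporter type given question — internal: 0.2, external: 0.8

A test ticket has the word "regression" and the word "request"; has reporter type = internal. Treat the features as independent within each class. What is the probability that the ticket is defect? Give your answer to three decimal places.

0.928

defect: 0.8 × 0.9 × 0.6 × 0.75 = 0.324
enhancement: 0.1 × 0.95 × 0.75 × 0.15 = 0.0106875
question: 0.1 × 0.8 × 0.9 × 0.2 = 0.0144
P(defect | x) = 0.324 / 0.3490875 ≈ 0.928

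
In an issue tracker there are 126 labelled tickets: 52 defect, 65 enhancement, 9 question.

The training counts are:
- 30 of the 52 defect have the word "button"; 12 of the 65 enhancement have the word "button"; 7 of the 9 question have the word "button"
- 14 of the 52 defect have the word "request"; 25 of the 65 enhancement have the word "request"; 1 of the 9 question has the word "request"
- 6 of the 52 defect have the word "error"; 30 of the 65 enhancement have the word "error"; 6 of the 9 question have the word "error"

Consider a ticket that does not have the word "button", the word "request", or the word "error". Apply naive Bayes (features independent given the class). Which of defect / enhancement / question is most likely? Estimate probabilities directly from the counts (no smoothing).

defect: (52/126) × (22/52) × (38/52) × (46/52) ≈ 0.112872
enhancement: (65/126) × (53/65) × (40/65) × (35/65) ≈ 0.139382
question: (9/126) × (2/9) × (8/9) × (3/9) ≈ 0.00470312
Highest score → enhancement.

enhancement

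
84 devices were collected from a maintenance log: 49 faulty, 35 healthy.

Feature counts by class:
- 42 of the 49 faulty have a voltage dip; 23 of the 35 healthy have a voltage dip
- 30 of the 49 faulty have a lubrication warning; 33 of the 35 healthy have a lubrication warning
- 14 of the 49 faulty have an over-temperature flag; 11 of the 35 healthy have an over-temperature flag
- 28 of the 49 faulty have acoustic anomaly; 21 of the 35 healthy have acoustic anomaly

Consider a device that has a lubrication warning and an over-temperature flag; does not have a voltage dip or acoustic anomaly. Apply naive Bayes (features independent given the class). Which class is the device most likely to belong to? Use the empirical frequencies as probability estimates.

healthy

faulty: (49/84) × (7/49) × (30/49) × (14/49) × (21/49) ≈ 0.0062474
healthy: (35/84) × (12/35) × (33/35) × (11/35) × (14/35) ≈ 0.0169329
Highest score → healthy.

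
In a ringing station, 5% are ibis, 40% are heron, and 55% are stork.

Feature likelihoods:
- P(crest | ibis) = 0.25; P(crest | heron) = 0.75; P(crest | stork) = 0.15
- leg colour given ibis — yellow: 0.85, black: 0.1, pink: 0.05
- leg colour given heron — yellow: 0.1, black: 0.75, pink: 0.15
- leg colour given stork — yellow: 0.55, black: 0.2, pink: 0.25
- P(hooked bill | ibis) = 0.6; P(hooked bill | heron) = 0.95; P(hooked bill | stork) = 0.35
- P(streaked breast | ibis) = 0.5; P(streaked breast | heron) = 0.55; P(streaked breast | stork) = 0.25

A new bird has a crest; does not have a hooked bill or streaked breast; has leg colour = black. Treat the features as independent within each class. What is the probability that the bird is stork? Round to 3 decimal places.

ibis: 0.05 × 0.25 × 0.1 × (1−0.6) × (1−0.5) = 0.00025
heron: 0.4 × 0.75 × 0.75 × (1−0.95) × (1−0.55) = 0.0050625
stork: 0.55 × 0.15 × 0.2 × (1−0.35) × (1−0.25) = 0.00804375
P(stork | x) = 0.00804375 / 0.01335625 ≈ 0.602

0.602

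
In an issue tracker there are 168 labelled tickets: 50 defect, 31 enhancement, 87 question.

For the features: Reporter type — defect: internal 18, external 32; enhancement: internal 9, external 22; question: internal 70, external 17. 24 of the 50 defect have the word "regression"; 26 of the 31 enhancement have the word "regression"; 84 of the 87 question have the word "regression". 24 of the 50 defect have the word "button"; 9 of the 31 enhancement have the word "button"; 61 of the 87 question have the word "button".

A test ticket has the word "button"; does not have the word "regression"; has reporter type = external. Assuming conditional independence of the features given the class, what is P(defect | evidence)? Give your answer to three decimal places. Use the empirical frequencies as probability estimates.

0.847

defect: (50/168) × (32/50) × (26/50) × (24/50) ≈ 0.0475429
enhancement: (31/168) × (22/31) × (5/31) × (9/31) ≈ 0.00613201
question: (87/168) × (17/87) × (3/87) × (61/87) ≈ 0.00244654
P(defect | x) = 0.0475429 / 0.05612145 ≈ 0.847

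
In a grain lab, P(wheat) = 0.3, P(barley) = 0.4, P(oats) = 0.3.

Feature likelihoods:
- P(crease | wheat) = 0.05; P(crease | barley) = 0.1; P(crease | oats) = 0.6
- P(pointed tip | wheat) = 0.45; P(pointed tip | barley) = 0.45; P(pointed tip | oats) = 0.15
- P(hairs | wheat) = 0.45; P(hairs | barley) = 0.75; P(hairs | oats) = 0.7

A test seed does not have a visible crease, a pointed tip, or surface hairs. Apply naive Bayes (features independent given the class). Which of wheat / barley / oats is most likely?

wheat

wheat: 0.3 × (1−0.05) × (1−0.45) × (1−0.45) = 0.0862125
barley: 0.4 × (1−0.1) × (1−0.45) × (1−0.75) = 0.0495
oats: 0.3 × (1−0.6) × (1−0.15) × (1−0.7) = 0.0306
Highest score → wheat.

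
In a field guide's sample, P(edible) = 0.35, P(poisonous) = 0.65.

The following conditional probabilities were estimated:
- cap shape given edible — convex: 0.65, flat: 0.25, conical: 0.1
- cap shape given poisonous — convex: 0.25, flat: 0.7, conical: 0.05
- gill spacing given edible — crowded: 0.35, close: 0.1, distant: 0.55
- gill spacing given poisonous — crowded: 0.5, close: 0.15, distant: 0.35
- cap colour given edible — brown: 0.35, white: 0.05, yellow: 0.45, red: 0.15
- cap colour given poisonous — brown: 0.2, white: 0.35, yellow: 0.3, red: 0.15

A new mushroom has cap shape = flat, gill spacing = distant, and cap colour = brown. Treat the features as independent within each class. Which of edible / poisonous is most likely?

poisonous

edible: 0.35 × 0.25 × 0.55 × 0.35 = 0.01684375
poisonous: 0.65 × 0.7 × 0.35 × 0.2 = 0.03185
Highest score → poisonous.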